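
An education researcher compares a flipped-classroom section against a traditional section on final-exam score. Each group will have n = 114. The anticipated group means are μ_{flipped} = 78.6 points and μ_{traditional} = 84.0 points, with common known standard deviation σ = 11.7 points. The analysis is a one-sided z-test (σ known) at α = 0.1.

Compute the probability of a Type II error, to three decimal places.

Standardized effect: d = |μ_{flipped} − μ_{traditional}| / σ = |78.6 − 84.0| / 11.7 = 0.4615
Noncentrality parameter: δ = d·√(n/2) = 0.4615 × √(114/2) = 3.4845
Critical value for a one-sided test at α = 0.1: z_α = 1.282.
Power = Φ(δ − 1.282) = Φ(2.203) = 0.9862.
Type II error: β = 1 − power = 1 − 0.9862 = 0.0138.

β ≈ 0.014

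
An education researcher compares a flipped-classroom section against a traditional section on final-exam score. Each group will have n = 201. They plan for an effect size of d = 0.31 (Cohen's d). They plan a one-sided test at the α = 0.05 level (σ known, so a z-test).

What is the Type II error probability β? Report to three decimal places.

Noncentrality parameter: λ = d·√(n/2) = 0.31 × √(201/2) = 3.1077
One-sided α = 0.05 → critical value z_{0.05} = 1.645.
Power = P(Z > 1.645 − λ) = Φ(1.463) = 0.9283.
Type II error: β = 1 − power = 1 − 0.9283 = 0.0717.

β ≈ 0.072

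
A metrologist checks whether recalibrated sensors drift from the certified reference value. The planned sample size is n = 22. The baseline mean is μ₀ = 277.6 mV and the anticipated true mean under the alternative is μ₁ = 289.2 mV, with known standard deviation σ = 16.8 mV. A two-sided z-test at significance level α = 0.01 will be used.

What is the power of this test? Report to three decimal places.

Power ≈ 0.746

Standardized effect: d = |μ₁ − μ₀| / σ = |289.2 − 277.6| / 16.8 = 0.6905
Noncentrality parameter: δ = d·√n = 0.6905 × √22 = 3.2386
Two-sided α = 0.01 → critical value z_{0.005} = 2.576.
Power = Φ(δ − 2.576) + Φ(−δ − 2.576) = Φ(0.663) + Φ(-5.814) = 0.7463 + 0.0000 = 0.7463.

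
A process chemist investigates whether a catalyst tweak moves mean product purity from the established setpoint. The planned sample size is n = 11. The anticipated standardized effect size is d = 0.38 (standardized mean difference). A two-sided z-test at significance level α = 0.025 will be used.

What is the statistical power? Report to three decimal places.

Noncentrality parameter: δ = d·√n = 0.38 × √11 = 1.2603
Critical value for a two-sided test at α = 0.025: z_{α/2} = 2.241.
Power = Φ(δ − 2.241) + Φ(−δ − 2.241) = Φ(-0.981) + Φ(-3.502) = 0.1633 + 0.0002 = 0.1635.

Power ≈ 0.164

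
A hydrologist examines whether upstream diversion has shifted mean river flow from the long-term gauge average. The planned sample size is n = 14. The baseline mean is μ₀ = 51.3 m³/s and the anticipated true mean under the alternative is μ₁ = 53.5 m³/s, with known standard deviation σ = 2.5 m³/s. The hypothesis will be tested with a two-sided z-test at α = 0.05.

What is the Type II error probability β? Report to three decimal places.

β ≈ 0.091

Standardized effect: d = |μ₁ − μ₀| / σ = |53.5 − 51.3| / 2.5 = 0.8800
Noncentrality parameter: δ = d·√n = 0.8800 × √14 = 3.2927
Two-sided α = 0.05 → critical value z_{0.025} = 1.960.
Power = Φ(δ − 1.960) + Φ(−δ − 1.960) = Φ(1.333) + Φ(-5.253) = 0.9087 + 0.0000 = 0.9087.
Type II error: β = 1 − power = 1 − 0.9087 = 0.0913.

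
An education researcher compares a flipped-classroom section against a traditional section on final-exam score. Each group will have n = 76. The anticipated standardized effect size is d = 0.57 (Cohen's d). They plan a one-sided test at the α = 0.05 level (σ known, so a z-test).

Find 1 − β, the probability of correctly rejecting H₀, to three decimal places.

Noncentrality parameter: δ = d·√(n/2) = 0.57 × √(76/2) = 3.5137
Critical value for a one-sided test at α = 0.05: z_α = 1.645.
Power = P(Z > 1.645 − δ) = Φ(1.869) = 0.9692.

Power ≈ 0.969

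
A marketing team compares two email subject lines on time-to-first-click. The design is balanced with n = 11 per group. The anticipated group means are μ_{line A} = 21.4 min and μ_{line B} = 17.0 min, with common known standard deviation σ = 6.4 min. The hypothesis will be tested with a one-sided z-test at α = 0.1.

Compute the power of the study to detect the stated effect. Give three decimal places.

Standardized effect: d = |μ_{line A} − μ_{line B}| / σ = |21.4 − 17.0| / 6.4 = 0.6875
Noncentrality parameter: δ = d·√(n/2) = 0.6875 × √(11/2) = 1.6123
Critical value for a one-sided test at α = 0.1: z_α = 1.282.
Power = P(Z > 1.282 − δ) = Φ(0.331) = 0.6296.

Power ≈ 0.630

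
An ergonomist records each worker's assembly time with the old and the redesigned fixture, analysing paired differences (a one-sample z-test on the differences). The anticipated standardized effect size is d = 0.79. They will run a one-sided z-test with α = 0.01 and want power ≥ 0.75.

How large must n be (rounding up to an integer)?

n = 15

For power 0.75 need Φ(δ − z_{0.01}) = 0.75, so δ = z_{0.01} + z_{0.25} = 2.326 + 0.674 = 3.001.
δ = d·√n ⇒ n = (δ/d)² = (3.001 / 0.79)² = 14.43.
Round up to the next whole unit.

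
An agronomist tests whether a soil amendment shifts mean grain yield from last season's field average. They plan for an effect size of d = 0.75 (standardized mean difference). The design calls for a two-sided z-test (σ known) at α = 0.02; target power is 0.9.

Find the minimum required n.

n = 24

Set Φ(δ − 2.326) = 0.9; then δ − 2.326 = Φ⁻¹(0.9) = 1.282, giving δ = 3.608.
(The Φ(−δ − z_{α/2}) term is vanishingly small for δ > 0 and is dropped in the standard sample-size formula.)
δ = d·√n ⇒ n = (δ/d)² = (3.608 / 0.75)² = 23.14.
Rounding up, n = 24.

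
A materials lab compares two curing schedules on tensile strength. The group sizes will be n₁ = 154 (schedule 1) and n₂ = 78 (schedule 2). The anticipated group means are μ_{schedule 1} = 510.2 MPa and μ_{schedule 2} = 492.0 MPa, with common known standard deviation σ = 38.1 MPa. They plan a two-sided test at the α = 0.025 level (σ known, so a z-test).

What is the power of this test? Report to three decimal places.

Power ≈ 0.884

Standardized effect: d = |μ_{schedule 1} − μ_{schedule 2}| / σ = |510.2 − 492.0| / 38.1 = 0.4777
Noncentrality parameter: δ = d / √(1/n₁ + 1/n₂) = 0.4777 / √(1/154 + 1/78) = 3.4372
Critical value for a two-sided test at α = 0.025: z_{α/2} = 2.241.
Power = Φ(δ − 2.241) + Φ(−δ − 2.241) = Φ(1.196) + Φ(-5.679) = 0.8841 + 0.0000 = 0.8841.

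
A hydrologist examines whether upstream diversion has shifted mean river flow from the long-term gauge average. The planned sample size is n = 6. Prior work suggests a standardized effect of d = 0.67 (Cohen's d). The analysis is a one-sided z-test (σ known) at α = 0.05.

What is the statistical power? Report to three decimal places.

Noncentrality parameter: δ = d·√n = 0.67 × √6 = 1.6412
One-sided α = 0.05 → critical value z_{0.05} = 1.645.
Power = P(Z > 1.645 − δ) = Φ(-0.004) = 0.4985.

Power ≈ 0.499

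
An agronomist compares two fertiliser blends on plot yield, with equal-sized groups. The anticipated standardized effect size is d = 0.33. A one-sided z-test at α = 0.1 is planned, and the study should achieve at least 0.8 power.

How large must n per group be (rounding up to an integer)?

For power 0.8 need Φ(δ − z_{0.1}) = 0.8, so δ = z_{0.1} + z_{0.20} = 1.282 + 0.842 = 2.123.
δ = d·√(n/2) ⇒ n = 2(δ/d)² = 2 × (2.123 / 0.33)² = 82.79.
Round up to the next whole unit.

n = 83 per group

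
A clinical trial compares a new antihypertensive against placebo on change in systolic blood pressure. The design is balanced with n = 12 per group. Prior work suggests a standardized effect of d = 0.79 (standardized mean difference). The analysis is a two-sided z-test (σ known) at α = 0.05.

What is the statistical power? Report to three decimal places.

Power ≈ 0.490

Noncentrality parameter: λ = d·√(n/2) = 0.79 × √(12/2) = 1.9351
Critical value for a two-sided test at α = 0.05: z_{α/2} = 1.960.
Power = Φ(λ − 1.960) + Φ(−λ − 1.960) = Φ(-0.025) + Φ(-3.895) = 0.4901 + 0.0000 = 0.4901.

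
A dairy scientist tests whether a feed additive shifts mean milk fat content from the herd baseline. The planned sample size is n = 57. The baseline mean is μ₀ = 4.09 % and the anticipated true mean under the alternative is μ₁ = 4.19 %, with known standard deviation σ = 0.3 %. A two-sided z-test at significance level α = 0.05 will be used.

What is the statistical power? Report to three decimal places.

Standardized effect: d = |μ₁ − μ₀| / σ = |4.19 − 4.09| / 0.3 = 0.3333
Noncentrality parameter: δ = d·√n = 0.3333 × √57 = 2.5166
Two-sided α = 0.05 → critical value z_{0.025} = 1.960.
Power = Φ(δ − 1.960) + Φ(−δ − 1.960) = Φ(0.557) + Φ(-4.477) = 0.7111 + 0.0000 = 0.7111.

Power ≈ 0.711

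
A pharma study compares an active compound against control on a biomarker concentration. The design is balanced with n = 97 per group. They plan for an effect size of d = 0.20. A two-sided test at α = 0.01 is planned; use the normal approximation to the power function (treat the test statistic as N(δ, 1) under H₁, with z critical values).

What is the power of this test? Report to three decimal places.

Power ≈ 0.118

Noncentrality parameter: λ = d·√(n/2) = 0.20 × √(97/2) = 1.3928
Two-sided α = 0.01 → critical value z_{0.005} = 2.576.
Power = Φ(λ − 2.576) + Φ(−λ − 2.576) = Φ(-1.183) + Φ(-3.969) = 0.1184 + 0.0000 = 0.1184.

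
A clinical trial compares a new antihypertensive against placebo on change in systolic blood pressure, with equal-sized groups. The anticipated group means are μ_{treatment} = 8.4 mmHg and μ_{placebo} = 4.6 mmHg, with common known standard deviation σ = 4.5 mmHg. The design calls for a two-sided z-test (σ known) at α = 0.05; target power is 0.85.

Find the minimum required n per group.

Standardized effect: d = |μ_{treatment} − μ_{placebo}| / σ = |8.4 − 4.6| / 4.5 = 0.8444
Set Φ(δ − 1.960) = 0.85; then δ − 1.960 = Φ⁻¹(0.85) = 1.036, giving δ = 2.996.
(For δ > 0 the lower-tail rejection region contributes negligibly to power, so the one-term inversion is standard.)
δ = d·√(n/2) ⇒ n = 2(δ/d)² = 2 × (2.996 / 0.8444)² = 25.18.
Round up to the next whole unit.

n = 26 per group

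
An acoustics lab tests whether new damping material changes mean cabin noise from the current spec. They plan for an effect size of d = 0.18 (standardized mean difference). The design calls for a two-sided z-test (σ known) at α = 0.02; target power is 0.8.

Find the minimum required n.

n = 310

Set Φ(δ − 2.326) = 0.8; then δ − 2.326 = Φ⁻¹(0.8) = 0.842, giving δ = 3.168.
(For δ > 0 the lower-tail rejection region contributes negligibly to power, so the one-term inversion is standard.)
δ = d·√n ⇒ n = (δ/d)² = (3.168 / 0.18)² = 309.75.
Rounding up, n = 310.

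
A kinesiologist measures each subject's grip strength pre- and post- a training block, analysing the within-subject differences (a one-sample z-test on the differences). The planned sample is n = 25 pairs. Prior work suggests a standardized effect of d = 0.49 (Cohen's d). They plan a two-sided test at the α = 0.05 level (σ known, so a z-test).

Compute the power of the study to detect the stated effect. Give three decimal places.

Power ≈ 0.688

Noncentrality parameter: δ = d·√n = 0.49 × √25 = 2.4500
Critical value for a two-sided test at α = 0.05: z_{α/2} = 1.960.
Power = Φ(δ − 1.960) + Φ(−δ − 1.960) = Φ(0.490) + Φ(-4.410) = 0.6879 + 0.0000 = 0.6880.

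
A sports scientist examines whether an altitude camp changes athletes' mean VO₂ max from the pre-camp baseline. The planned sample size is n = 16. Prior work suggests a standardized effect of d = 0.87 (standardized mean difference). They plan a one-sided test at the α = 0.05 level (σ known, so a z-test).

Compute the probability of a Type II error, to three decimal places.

β ≈ 0.033

Noncentrality parameter: λ = d·√n = 0.87 × √16 = 3.4800
Critical value for a one-sided test at α = 0.05: z_α = 1.645.
Power = Φ(λ − 1.645) = Φ(1.835) = 0.9668.
Type II error: β = 1 − power = 1 − 0.9668 = 0.0332.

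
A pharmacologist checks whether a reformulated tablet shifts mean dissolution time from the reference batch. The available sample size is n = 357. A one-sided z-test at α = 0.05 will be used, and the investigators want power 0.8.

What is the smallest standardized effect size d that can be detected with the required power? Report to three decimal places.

d ≈ 0.132

Need Φ(δ − 1.645) = 0.8, so δ = 1.645 + 0.842 = 2.486.
δ = d·√n ⇒ d = δ/√n = 2.486/√357 = 0.1316.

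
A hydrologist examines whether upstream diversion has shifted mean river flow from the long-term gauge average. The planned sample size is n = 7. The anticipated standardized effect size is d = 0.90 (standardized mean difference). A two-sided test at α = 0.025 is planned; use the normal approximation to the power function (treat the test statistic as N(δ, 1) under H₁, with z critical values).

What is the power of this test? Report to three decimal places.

Power ≈ 0.556

Noncentrality parameter: δ = d·√n = 0.90 × √7 = 2.3812
Two-sided α = 0.025 → critical value z_{0.0125} = 2.241.
Power = Φ(δ − 2.241) + Φ(−δ − 2.241) = Φ(0.140) + Φ(-4.623) = 0.5556 + 0.0000 = 0.5556.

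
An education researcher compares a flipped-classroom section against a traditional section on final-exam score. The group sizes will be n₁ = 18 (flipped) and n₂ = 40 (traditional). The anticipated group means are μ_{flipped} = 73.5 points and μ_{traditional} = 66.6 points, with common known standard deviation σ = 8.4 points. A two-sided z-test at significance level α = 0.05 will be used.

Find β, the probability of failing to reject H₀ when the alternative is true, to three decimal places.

Standardized effect: d = |μ_{flipped} − μ_{traditional}| / σ = |73.5 − 66.6| / 8.4 = 0.8214
Noncentrality parameter: δ = d / √(1/n₁ + 1/n₂) = 0.8214 / √(1/18 + 1/40) = 2.8942
Critical value for a two-sided test at α = 0.05: z_{α/2} = 1.960.
Power = Φ(δ − 1.960) + Φ(−δ − 1.960) = Φ(0.934) + Φ(-4.854) = 0.8249 + 0.0000 = 0.8249.
Type II error: β = 1 − power = 1 − 0.8249 = 0.1751.

β ≈ 0.175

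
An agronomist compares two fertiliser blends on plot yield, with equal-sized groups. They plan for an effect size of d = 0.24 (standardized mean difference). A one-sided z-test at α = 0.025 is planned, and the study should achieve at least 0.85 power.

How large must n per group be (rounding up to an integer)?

For power 0.85 need Φ(δ − z_{0.025}) = 0.85, so δ = z_{0.025} + z_{0.15} = 1.960 + 1.036 = 2.996.
δ = d·√(n/2) ⇒ n = 2(δ/d)² = 2 × (2.996 / 0.24)² = 311.75.
Rounding up, n = 312 per group.

n = 312 per group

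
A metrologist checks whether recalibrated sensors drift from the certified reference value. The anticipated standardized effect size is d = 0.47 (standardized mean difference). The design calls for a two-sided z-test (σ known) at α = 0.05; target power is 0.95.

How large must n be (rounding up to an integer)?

n = 59

Set Φ(δ − 1.960) = 0.95; then δ − 1.960 = Φ⁻¹(0.95) = 1.645, giving δ = 3.605.
(The Φ(−δ − z_{α/2}) term is vanishingly small for δ > 0 and is dropped in the standard sample-size formula.)
δ = d·√n ⇒ n = (δ/d)² = (3.605 / 0.47)² = 58.83.
Rounding up, n = 59.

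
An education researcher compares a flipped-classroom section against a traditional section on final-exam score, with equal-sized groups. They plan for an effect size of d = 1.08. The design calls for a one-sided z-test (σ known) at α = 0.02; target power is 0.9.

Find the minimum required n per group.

Set Φ(δ − 2.054) = 0.9; then δ − 2.054 = Φ⁻¹(0.9) = 1.282, giving δ = 3.335.
δ = d·√(n/2) ⇒ n = 2(δ/d)² = 2 × (3.335 / 1.08)² = 19.07.
Round up to the next whole unit.

n = 20 per group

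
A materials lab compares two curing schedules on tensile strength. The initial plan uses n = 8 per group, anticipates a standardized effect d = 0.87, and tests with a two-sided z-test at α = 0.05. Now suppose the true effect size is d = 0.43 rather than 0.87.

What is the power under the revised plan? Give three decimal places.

Power ≈ 0.138

With d = 0.43: δ = d·√(n/2) = 0.43 × √(8/2) = 0.8600. Critical value z_{0.025} = 1.960.
Revised power = Φ(δ − 1.960) + Φ(−δ − 1.960) = Φ(-1.100) + Φ(-2.820) = 0.1357 + 0.0024 = 0.1381.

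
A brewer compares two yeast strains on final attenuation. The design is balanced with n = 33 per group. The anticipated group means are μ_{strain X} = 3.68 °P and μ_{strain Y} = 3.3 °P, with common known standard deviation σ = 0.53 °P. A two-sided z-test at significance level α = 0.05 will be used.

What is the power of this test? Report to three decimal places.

Power ≈ 0.830

Standardized effect: d = |μ_{strain X} − μ_{strain Y}| / σ = |3.68 − 3.3| / 0.53 = 0.7170
Noncentrality parameter: δ = d·√(n/2) = 0.7170 × √(33/2) = 2.9124
Critical value for a two-sided test at α = 0.05: z_{α/2} = 1.960.
Power = Φ(δ − 1.960) + Φ(−δ − 1.960) = Φ(0.952) + Φ(-4.872) = 0.8296 + 0.0000 = 0.8296.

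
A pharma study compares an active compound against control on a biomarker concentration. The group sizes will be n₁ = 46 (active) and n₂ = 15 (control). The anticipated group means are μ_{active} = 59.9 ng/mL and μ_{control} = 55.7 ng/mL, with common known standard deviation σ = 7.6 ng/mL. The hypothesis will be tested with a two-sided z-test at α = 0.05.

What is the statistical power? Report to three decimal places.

Power ≈ 0.460

Standardized effect: d = |μ_{active} − μ_{control}| / σ = |59.9 − 55.7| / 7.6 = 0.5526
Noncentrality parameter: δ = d / √(1/n₁ + 1/n₂) = 0.5526 / √(1/46 + 1/15) = 1.8586
Two-sided α = 0.05 → critical value z_{0.025} = 1.960.
Power = Φ(δ − 1.960) + Φ(−δ − 1.960) = Φ(-0.101) + Φ(-3.819) = 0.4596 + 0.0001 = 0.4597.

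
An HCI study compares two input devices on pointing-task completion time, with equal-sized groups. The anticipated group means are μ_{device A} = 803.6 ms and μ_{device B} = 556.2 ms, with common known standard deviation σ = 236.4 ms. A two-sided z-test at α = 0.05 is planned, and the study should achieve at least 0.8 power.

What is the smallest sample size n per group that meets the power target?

n = 15 per group

Standardized effect: d = |μ_{device A} − μ_{device B}| / σ = |803.6 − 556.2| / 236.4 = 1.0465
For power 0.8 need Φ(δ − z_{0.025}) = 0.8, so δ = z_{0.025} + z_{0.20} = 1.960 + 0.842 = 2.802.
(For δ > 0 the lower-tail rejection region contributes negligibly to power, so the one-term inversion is standard.)
δ = d·√(n/2) ⇒ n = 2(δ/d)² = 2 × (2.802 / 1.0465)² = 14.33.
Rounding up, n = 15 per group.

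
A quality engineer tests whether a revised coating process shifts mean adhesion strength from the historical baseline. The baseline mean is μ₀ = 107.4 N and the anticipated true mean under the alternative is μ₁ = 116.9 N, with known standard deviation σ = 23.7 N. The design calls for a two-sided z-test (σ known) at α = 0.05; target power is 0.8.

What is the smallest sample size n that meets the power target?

n = 49

Standardized effect: d = |μ₁ − μ₀| / σ = |116.9 − 107.4| / 23.7 = 0.4008
For power 0.8 need Φ(δ − z_{0.025}) = 0.8, so δ = z_{0.025} + z_{0.20} = 1.960 + 0.842 = 2.802.
(For δ > 0 the lower-tail rejection region contributes negligibly to power, so the one-term inversion is standard.)
δ = d·√n ⇒ n = (δ/d)² = (2.802 / 0.4008)² = 48.85.
Round up to the next whole unit.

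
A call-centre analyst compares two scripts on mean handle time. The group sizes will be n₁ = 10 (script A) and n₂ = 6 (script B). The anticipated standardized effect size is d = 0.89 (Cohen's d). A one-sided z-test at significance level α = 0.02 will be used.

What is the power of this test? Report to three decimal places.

Power ≈ 0.371

Noncentrality parameter: δ = d / √(1/n₁ + 1/n₂) = 0.89 / √(1/10 + 1/6) = 1.7235
Critical value for a one-sided test at α = 0.02: z_α = 2.054.
Power = Φ(δ − 2.054) = Φ(-0.330) = 0.3706.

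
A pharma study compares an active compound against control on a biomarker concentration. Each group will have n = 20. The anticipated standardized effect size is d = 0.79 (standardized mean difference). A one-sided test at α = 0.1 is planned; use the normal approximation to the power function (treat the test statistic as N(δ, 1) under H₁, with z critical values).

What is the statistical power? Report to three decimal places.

Power ≈ 0.888

Noncentrality parameter: δ = d·√(n/2) = 0.79 × √(20/2) = 2.4982
Critical value for a one-sided test at α = 0.1: z_α = 1.282.
Power = P(Z > 1.282 − δ) = Φ(1.217) = 0.8881.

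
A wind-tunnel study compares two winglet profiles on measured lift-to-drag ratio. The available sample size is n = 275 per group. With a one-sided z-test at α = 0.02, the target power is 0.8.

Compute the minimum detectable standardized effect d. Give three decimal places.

d ≈ 0.247

Need Φ(δ − 2.054) = 0.8, so δ = 2.054 + 0.842 = 2.895.
δ = d·√(n/2) ⇒ d = δ/√(n/2) = 2.895/√(275/2) = 0.2469.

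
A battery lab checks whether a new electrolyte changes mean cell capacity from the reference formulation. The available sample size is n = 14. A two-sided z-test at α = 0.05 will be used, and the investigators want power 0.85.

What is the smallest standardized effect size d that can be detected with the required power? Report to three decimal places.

Required noncentrality: δ = z_{0.025} + z_{0.15} = 1.960 + 1.036 = 2.996.
(The second rejection-region term Φ(−δ − z_{α/2}) is negligible and dropped.)
δ = d·√n ⇒ d = δ/√n = 2.996/√14 = 0.8008.

d ≈ 0.801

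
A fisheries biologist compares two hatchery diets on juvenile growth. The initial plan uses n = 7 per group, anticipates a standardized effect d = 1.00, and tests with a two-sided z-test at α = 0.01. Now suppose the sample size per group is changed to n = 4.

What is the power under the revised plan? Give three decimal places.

Power ≈ 0.123

With n = 4 per group: δ = d·√(n/2) = 1.00 × √(4/2) = 1.4142. Critical value z_{0.005} = 2.576.
Revised power = Φ(δ − 2.576) + Φ(−δ − 2.576) = Φ(-1.162) + Φ(-3.990) = 0.1227 + 0.0000 = 0.1227.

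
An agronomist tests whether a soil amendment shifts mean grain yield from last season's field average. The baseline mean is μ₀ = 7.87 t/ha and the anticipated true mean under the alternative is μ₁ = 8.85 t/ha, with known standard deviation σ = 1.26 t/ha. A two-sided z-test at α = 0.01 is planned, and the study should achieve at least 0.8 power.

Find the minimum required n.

n = 20

Standardized effect: d = |μ₁ − μ₀| / σ = |8.85 − 7.87| / 1.26 = 0.7778
Set Φ(δ − 2.576) = 0.8; then δ − 2.576 = Φ⁻¹(0.8) = 0.842, giving δ = 3.417.
(The Φ(−δ − z_{α/2}) term is vanishingly small for δ > 0 and is dropped in the standard sample-size formula.)
δ = d·√n ⇒ n = (δ/d)² = (3.417 / 0.7778)² = 19.31.
Rounding up, n = 20.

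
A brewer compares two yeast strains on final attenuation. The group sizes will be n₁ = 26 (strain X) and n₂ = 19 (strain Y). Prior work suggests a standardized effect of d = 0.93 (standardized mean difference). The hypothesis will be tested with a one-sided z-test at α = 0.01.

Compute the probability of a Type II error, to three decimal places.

Noncentrality parameter: δ = d / √(1/n₁ + 1/n₂) = 0.93 / √(1/26 + 1/19) = 3.0813
One-sided α = 0.01 → critical value z_{0.01} = 2.326.
Power = P(Z > 2.326 − δ) = Φ(0.755) = 0.7749.
Type II error: β = 1 − power = 1 − 0.7749 = 0.2251.

β ≈ 0.225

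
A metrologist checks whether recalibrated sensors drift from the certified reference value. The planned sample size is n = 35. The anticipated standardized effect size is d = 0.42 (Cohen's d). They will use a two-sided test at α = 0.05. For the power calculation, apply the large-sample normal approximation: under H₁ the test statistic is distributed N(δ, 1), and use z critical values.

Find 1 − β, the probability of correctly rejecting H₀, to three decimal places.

Power ≈ 0.700

Noncentrality parameter: δ = d·√n = 0.42 × √35 = 2.4848
Critical value for a two-sided test at α = 0.05: z_{α/2} = 1.960.
Power = Φ(δ − 1.960) + Φ(−δ − 1.960) = Φ(0.525) + Φ(-4.445) = 0.7001 + 0.0000 = 0.7001.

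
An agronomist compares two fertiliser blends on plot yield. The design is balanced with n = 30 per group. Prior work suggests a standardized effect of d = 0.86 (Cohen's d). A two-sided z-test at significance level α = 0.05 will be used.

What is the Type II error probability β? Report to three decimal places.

Noncentrality parameter: δ = d·√(n/2) = 0.86 × √(30/2) = 3.3308
Two-sided α = 0.05 → critical value z_{0.025} = 1.960.
Power = Φ(δ − 1.960) + Φ(−δ − 1.960) = Φ(1.371) + Φ(-5.291) = 0.9148 + 0.0000 = 0.9148.
Type II error: β = 1 − power = 1 − 0.9148 = 0.0852.

β ≈ 0.085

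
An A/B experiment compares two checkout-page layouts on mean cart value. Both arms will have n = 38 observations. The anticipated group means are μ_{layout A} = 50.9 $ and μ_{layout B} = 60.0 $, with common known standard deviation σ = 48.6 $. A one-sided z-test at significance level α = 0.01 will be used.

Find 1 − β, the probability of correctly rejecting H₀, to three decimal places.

Power ≈ 0.065

Standardized effect: d = |μ_{layout A} − μ_{layout B}| / σ = |50.9 − 60.0| / 48.6 = 0.1872
Noncentrality parameter: δ = d·√(n/2) = 0.1872 × √(38/2) = 0.8162
One-sided α = 0.01 → critical value z_{0.01} = 2.326.
Power = P(Z > 2.326 − δ) = Φ(-1.510) = 0.0655.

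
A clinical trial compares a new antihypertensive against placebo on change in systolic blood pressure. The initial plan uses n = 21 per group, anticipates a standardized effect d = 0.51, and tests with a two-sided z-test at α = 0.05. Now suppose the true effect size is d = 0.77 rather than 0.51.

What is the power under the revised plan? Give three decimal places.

With d = 0.77: δ = d·√(n/2) = 0.77 × √(21/2) = 2.4951. Critical value z_{0.025} = 1.960.
Revised power = Φ(δ − 1.960) + Φ(−δ − 1.960) = Φ(0.535) + Φ(-4.455) = 0.7037 + 0.0000 = 0.7037.

Power ≈ 0.704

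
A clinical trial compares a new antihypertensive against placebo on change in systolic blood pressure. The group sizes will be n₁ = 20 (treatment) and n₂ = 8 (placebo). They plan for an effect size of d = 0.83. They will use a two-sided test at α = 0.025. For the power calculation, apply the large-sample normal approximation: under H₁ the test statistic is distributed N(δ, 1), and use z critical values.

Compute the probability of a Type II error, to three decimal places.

β ≈ 0.602

Noncentrality parameter: δ = d / √(1/n₁ + 1/n₂) = 0.83 / √(1/20 + 1/8) = 1.9841
Two-sided α = 0.025 → critical value z_{0.0125} = 2.241.
Power = Φ(δ − 2.241) + Φ(−δ − 2.241) = Φ(-0.257) + Φ(-4.225) = 0.3985 + 0.0000 = 0.3985.
Type II error: β = 1 − power = 1 − 0.3985 = 0.6015.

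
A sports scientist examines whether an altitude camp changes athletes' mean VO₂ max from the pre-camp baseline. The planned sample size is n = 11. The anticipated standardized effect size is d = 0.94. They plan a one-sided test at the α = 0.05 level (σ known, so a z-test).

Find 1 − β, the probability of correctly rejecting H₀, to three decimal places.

Power ≈ 0.930

Noncentrality parameter: δ = d·√n = 0.94 × √11 = 3.1176
Critical value for a one-sided test at α = 0.05: z_α = 1.645.
Power = P(Z > 1.645 − δ) = Φ(1.473) = 0.9296.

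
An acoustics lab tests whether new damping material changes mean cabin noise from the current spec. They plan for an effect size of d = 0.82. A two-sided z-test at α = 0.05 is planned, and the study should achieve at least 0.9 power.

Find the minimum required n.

n = 16

For power 0.9 need Φ(δ − z_{0.025}) = 0.9, so δ = z_{0.025} + z_{0.10} = 1.960 + 1.282 = 3.242.
(Ignoring the negligible lower-tail rejection probability gives the usual closed-form inversion.)
δ = d·√n ⇒ n = (δ/d)² = (3.242 / 0.82)² = 15.63.
Rounding up, n = 16.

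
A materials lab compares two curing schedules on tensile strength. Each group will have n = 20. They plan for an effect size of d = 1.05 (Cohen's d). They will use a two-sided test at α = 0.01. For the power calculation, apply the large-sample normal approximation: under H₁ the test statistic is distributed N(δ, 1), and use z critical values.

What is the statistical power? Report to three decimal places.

Power ≈ 0.772

Noncentrality parameter: δ = d·√(n/2) = 1.05 × √(20/2) = 3.3204
Critical value for a two-sided test at α = 0.01: z_{α/2} = 2.576.
Power = Φ(δ − 2.576) + Φ(−δ − 2.576) = Φ(0.745) + Φ(-5.896) = 0.7717 + 0.0000 = 0.7717.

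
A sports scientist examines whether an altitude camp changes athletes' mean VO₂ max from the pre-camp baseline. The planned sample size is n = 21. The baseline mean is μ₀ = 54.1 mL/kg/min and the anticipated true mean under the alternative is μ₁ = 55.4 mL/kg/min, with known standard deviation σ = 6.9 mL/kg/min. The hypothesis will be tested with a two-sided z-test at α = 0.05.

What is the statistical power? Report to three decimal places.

Power ≈ 0.139

Standardized effect: d = |μ₁ − μ₀| / σ = |55.4 − 54.1| / 6.9 = 0.1884
Noncentrality parameter: δ = d·√n = 0.1884 × √21 = 0.8634
Two-sided α = 0.05 → critical value z_{0.025} = 1.960.
Power = Φ(δ − 1.960) + Φ(−δ − 1.960) = Φ(-1.097) + Φ(-2.823) = 0.1364 + 0.0024 = 0.1388.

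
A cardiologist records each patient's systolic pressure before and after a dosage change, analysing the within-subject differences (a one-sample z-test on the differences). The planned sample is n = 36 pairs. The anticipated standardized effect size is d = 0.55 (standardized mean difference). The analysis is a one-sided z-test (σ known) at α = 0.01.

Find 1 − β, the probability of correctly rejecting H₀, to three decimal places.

Noncentrality parameter: δ = d·√n = 0.55 × √36 = 3.3000
One-sided α = 0.01 → critical value z_{0.01} = 2.326.
Power = P(Z > 2.326 − δ) = Φ(0.974) = 0.8349.

Power ≈ 0.835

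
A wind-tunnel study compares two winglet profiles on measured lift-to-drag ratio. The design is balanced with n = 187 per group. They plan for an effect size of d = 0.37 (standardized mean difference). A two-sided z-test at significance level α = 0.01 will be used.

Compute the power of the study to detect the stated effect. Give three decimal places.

Power ≈ 0.842

Noncentrality parameter: δ = d·√(n/2) = 0.37 × √(187/2) = 3.5777
Two-sided α = 0.01 → critical value z_{0.005} = 2.576.
Power = Φ(δ − 2.576) + Φ(−δ − 2.576) = Φ(1.002) + Φ(-6.154) = 0.8418 + 0.0000 = 0.8418.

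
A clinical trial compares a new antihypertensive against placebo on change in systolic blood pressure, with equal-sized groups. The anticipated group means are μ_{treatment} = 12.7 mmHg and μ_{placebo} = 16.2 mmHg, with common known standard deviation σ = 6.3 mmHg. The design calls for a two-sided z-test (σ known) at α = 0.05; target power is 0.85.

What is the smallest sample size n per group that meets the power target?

n = 59 per group

Standardized effect: d = |μ_{treatment} − μ_{placebo}| / σ = |12.7 − 16.2| / 6.3 = 0.5556
Set Φ(δ − 1.960) = 0.85; then δ − 1.960 = Φ⁻¹(0.85) = 1.036, giving δ = 2.996.
(For δ > 0 the lower-tail rejection region contributes negligibly to power, so the one-term inversion is standard.)
δ = d·√(n/2) ⇒ n = 2(δ/d)² = 2 × (2.996 / 0.5556)² = 58.18.
Round up to the next whole unit.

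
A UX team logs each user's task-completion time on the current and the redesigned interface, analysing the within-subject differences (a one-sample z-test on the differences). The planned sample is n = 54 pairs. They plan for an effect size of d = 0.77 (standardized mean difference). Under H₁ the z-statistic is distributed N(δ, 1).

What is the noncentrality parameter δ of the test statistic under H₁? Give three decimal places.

δ = d·√n = 0.77 × √54 = 5.6583

δ ≈ 5.658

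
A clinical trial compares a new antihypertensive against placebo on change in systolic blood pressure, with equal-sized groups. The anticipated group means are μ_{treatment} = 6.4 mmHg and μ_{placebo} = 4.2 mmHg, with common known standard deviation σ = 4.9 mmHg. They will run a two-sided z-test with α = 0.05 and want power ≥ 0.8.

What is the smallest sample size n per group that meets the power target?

n = 78 per group

Standardized effect: d = |μ_{treatment} − μ_{placebo}| / σ = |6.4 − 4.2| / 4.9 = 0.4490
Set Φ(δ − 1.960) = 0.8; then δ − 1.960 = Φ⁻¹(0.8) = 0.842, giving δ = 2.802.
(For δ > 0 the lower-tail rejection region contributes negligibly to power, so the one-term inversion is standard.)
δ = d·√(n/2) ⇒ n = 2(δ/d)² = 2 × (2.802 / 0.4490)² = 77.87.
Round up to the next whole unit.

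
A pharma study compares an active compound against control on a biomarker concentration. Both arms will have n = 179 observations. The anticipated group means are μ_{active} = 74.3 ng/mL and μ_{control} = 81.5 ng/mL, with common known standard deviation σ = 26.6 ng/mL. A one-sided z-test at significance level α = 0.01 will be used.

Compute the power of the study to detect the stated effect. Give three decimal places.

Power ≈ 0.593

Standardized effect: d = |μ_{active} − μ_{control}| / σ = |74.3 − 81.5| / 26.6 = 0.2707
Noncentrality parameter: δ = d·√(n/2) = 0.2707 × √(179/2) = 2.5607
Critical value for a one-sided test at α = 0.01: z_α = 2.326.
Power = P(Z > 2.326 − δ) = Φ(0.234) = 0.5927.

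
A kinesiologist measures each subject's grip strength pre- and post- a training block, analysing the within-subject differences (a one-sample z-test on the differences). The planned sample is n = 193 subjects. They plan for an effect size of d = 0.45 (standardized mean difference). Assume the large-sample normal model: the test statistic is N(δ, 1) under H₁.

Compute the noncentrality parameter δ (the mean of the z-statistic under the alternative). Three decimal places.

The noncentrality parameter scales effect size by the design's sample-size factor: δ = d·√n = 0.45 × √193 = 6.2516

δ ≈ 6.252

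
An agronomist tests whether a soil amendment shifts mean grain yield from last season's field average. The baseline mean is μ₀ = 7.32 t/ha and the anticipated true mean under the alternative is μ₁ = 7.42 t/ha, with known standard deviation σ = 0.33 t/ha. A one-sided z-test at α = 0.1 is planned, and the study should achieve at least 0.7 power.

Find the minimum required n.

n = 36

Standardized effect: d = |μ₁ − μ₀| / σ = |7.42 − 7.32| / 0.33 = 0.3030
For power 0.7 need Φ(δ − z_{0.1}) = 0.7, so δ = z_{0.1} + z_{0.30} = 1.282 + 0.524 = 1.806.
δ = d·√n ⇒ n = (δ/d)² = (1.806 / 0.3030)² = 35.52.
Round up to the next whole unit.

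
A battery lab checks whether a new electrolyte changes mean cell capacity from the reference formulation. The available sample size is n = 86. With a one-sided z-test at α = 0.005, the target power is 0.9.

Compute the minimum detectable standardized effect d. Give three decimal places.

Need Φ(δ − 2.576) = 0.9, so δ = 2.576 + 1.282 = 3.857.
δ = d·√n ⇒ d = δ/√n = 3.857/√86 = 0.4160.

d ≈ 0.416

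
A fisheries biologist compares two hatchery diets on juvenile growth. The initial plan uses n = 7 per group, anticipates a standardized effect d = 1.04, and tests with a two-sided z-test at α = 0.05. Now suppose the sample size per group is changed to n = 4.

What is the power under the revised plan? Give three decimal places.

With n = 4 per group: δ = d·√(n/2) = 1.04 × √(4/2) = 1.4708. Critical value z_{0.025} = 1.960.
Revised power = Φ(δ − 1.960) + Φ(−δ − 1.960) = Φ(-0.489) + Φ(-3.431) = 0.3124 + 0.0003 = 0.3127.

Power ≈ 0.313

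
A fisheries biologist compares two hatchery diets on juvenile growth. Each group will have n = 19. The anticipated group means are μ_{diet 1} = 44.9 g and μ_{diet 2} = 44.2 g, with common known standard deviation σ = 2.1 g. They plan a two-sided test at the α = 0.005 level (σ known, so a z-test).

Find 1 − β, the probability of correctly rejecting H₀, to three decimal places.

Power ≈ 0.038

Standardized effect: d = |μ_{diet 1} − μ_{diet 2}| / σ = |44.9 − 44.2| / 2.1 = 0.3333
Noncentrality parameter: δ = d·√(n/2) = 0.3333 × √(19/2) = 1.0274
Two-sided α = 0.005 → critical value z_{0.0025} = 2.807.
Power = Φ(δ − 2.807) + Φ(−δ − 2.807) = Φ(-1.780) + Φ(-3.834) = 0.0376 + 0.0001 = 0.0376.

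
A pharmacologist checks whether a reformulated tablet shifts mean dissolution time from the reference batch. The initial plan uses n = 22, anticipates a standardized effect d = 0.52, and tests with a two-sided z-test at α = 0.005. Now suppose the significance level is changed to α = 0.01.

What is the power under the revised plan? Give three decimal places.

δ = d·√n = 0.52 × √22 = 2.4390 (unchanged). New critical value: z_{0.005} = 2.576.
Revised power = Φ(δ − 2.576) + Φ(−δ − 2.576) = Φ(-0.137) + Φ(-5.015) = 0.4456 + 0.0000 = 0.4456.

Power ≈ 0.446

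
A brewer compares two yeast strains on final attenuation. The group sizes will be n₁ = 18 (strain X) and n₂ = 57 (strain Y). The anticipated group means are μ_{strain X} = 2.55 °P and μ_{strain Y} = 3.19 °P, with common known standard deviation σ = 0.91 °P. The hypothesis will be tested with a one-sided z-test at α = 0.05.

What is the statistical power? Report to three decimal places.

Power ≈ 0.831

Standardized effect: d = |μ_{strain X} − μ_{strain Y}| / σ = |2.55 − 3.19| / 0.91 = 0.7033
Noncentrality parameter: δ = d / √(1/n₁ + 1/n₂) = 0.7033 / √(1/18 + 1/57) = 2.6012
Critical value for a one-sided test at α = 0.05: z_α = 1.645.
Power = P(Z > 1.645 − δ) = Φ(0.956) = 0.8306.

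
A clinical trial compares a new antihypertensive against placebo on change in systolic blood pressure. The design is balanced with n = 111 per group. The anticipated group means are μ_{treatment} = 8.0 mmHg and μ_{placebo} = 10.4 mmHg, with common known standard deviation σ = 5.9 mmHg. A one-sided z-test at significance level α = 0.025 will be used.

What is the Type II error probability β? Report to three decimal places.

Standardized effect: d = |μ_{treatment} − μ_{placebo}| / σ = |8.0 − 10.4| / 5.9 = 0.4068
Noncentrality parameter: δ = d·√(n/2) = 0.4068 × √(111/2) = 3.0304
One-sided α = 0.025 → critical value z_{0.025} = 1.960.
Power = P(Z > 1.960 − δ) = Φ(1.070) = 0.8578.
Type II error: β = 1 − power = 1 − 0.8578 = 0.1422.

β ≈ 0.142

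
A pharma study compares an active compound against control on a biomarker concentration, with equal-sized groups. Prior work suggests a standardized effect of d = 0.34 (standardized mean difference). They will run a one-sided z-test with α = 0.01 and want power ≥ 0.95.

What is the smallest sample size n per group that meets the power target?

Set Φ(δ − 2.326) = 0.95; then δ − 2.326 = Φ⁻¹(0.95) = 1.645, giving δ = 3.971.
δ = d·√(n/2) ⇒ n = 2(δ/d)² = 2 × (3.971 / 0.34)² = 272.85.
Rounding up, n = 273 per group.

n = 273 per group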